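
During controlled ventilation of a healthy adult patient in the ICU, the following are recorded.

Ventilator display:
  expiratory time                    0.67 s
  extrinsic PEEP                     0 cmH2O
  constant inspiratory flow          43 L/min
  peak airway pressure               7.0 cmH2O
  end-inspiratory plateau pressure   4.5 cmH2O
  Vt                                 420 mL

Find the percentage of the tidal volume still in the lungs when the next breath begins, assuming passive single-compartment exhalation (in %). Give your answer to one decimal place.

Flow: 43 L/min ÷ 60 = 0.7167 L/s.
R = (PIP − Pplat)/V̇ = (7.0 − 4.5) / 0.7167 = 2.5/0.7167 = 3.488 cmH2O·s/L.
C = Vt/(Pplat − PEEP) = 420.0 / (4.5 − 0) = 420.0/4.5 = 93.333 mL/cmH2O.
τ = R × C = 3.488 × 0.09333 L/cmH2O = 0.3255 s.
Fraction remaining at end-expiration = e^(−Te/τ) = e^(−0.67/0.3255) = 0.1277 → 12.77%.

12.8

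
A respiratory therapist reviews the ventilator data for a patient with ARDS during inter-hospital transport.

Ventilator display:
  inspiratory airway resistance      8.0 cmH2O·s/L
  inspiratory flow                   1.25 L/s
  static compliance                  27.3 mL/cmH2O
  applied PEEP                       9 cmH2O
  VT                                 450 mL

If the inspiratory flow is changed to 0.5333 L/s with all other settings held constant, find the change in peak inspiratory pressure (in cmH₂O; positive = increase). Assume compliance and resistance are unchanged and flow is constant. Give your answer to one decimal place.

-5.7

PIP = Vt/C + R·V̇ + PEEP (constant-flow equation of motion).
Only the resistive term changes: ΔPIP = R × ΔV̇ = 8.0 × (0.5333 − 1.25) = 8.0 × -0.7167 = -5.734 cmH2O.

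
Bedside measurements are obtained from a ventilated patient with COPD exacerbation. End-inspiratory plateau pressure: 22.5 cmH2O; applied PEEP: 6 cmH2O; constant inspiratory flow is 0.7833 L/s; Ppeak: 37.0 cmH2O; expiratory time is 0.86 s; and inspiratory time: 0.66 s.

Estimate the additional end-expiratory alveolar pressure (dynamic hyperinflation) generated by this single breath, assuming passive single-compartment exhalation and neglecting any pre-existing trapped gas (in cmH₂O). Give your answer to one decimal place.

Vt = flow × Ti = 0.7833 L/s × 0.66 s × 1000 mL/L = 516.98 mL.
R = (PIP − Pplat)/V̇ = (37.0 − 22.5) / 0.7833 = 14.5/0.7833 = 18.511 cmH2O·s/L.
C = Vt/(Pplat − PEEP) = 516.98 / (22.5 − 6) = 516.98/16.5 = 31.332 mL/cmH2O.
τ = R × C = 18.511 × 0.03133 L/cmH2O = 0.5799 s.
Fraction remaining = e^(−Te/τ) = e^(−0.86/0.5799) = 0.227; trapped volume = 516.98 × 0.227 = 117.35 mL.
Additional alveolar pressure from trapping ≈ V_trapped / C = 117.35 / 31.332 = 3.745 cmH2O.

3.7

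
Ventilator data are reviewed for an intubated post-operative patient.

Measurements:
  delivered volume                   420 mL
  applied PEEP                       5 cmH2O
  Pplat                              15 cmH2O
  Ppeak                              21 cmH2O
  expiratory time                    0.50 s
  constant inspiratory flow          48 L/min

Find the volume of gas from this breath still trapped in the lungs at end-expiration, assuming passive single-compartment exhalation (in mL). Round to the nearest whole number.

Flow: 48 L/min ÷ 60 = 0.8 L/s.
R = (PIP − Pplat)/V̇ = (21 − 15) / 0.8 = 6.0/0.8 = 7.5 cmH2O·s/L.
C = Vt/(Pplat − PEEP) = 420.0 / (15 − 5) = 420.0/10.0 = 42.0 mL/cmH2O.
τ = R × C = 7.5 × 0.042 L/cmH2O = 0.315 s.
Fraction remaining = e^(−Te/τ) = e^(−0.50/0.315) = 0.2045.
Trapped volume = 420.0 × 0.2045 = 85.89 mL.

86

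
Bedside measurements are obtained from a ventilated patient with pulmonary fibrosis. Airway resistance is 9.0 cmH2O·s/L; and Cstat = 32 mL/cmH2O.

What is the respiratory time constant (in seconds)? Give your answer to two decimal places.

τ = R × C = 9.0 × 32 mL/cmH2O = 9.0 × 0.032 L/cmH2O = 0.288 s.

0.29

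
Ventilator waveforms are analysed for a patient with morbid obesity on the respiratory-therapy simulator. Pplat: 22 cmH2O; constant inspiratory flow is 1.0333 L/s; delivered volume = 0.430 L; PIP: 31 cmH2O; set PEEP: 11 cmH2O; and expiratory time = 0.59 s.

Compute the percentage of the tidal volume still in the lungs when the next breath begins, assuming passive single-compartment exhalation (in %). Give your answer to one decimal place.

17.7

R = (PIP − Pplat)/V̇ = (31 − 22) / 1.0333 = 9.0/1.0333 = 8.71 cmH2O·s/L.
C = Vt/(Pplat − PEEP) = 430.0 / (22 − 11) = 430.0/11.0 = 39.091 mL/cmH2O.
τ = R × C = 8.71 × 0.03909 L/cmH2O = 0.3405 s.
Fraction remaining at end-expiration = e^(−Te/τ) = e^(−0.59/0.3405) = 0.1768 → 17.68%.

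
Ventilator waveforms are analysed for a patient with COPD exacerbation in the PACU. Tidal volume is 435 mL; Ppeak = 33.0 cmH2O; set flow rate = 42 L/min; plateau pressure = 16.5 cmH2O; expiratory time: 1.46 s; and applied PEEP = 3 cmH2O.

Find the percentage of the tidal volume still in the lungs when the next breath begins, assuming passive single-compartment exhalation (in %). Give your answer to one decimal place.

Flow: 42 L/min ÷ 60 = 0.7 L/s.
R = (PIP − Pplat)/V̇ = (33.0 − 16.5) / 0.7 = 16.5/0.7 = 23.571 cmH2O·s/L.
C = Vt/(Pplat − PEEP) = 435.0 / (16.5 − 3) = 435.0/13.5 = 32.222 mL/cmH2O.
τ = R × C = 23.571 × 0.03222 L/cmH2O = 0.7595 s.
Fraction remaining at end-expiration = e^(−Te/τ) = e^(−1.46/0.7595) = 0.1463 → 14.63%.

14.6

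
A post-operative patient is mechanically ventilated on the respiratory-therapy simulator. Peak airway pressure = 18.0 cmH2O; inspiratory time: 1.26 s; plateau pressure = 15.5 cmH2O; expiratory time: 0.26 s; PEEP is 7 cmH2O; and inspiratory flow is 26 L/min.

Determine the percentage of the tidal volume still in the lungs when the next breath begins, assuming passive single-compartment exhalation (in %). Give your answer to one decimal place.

Flow: 26 L/min ÷ 60 = 0.4333 L/s.
Vt = flow × Ti = 0.4333 L/s × 1.26 s × 1000 mL/L = 545.96 mL.
R = (PIP − Pplat)/V̇ = (18.0 − 15.5) / 0.4333 = 2.5/0.4333 = 5.77 cmH2O·s/L.
C = Vt/(Pplat − PEEP) = 545.96 / (15.5 − 7) = 545.96/8.5 = 64.231 mL/cmH2O.
τ = R × C = 5.77 × 0.06423 L/cmH2O = 0.3706 s.
Fraction remaining at end-expiration = e^(−Te/τ) = e^(−0.26/0.3706) = 0.4958 → 49.58%.

49.6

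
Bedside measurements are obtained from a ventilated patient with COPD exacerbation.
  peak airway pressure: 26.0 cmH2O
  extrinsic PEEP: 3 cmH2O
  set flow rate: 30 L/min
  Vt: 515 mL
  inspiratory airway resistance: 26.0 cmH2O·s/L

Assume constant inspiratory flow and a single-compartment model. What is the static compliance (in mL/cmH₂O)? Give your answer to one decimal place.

51.5

Flow: 30 L/min ÷ 60 = 0.5 L/s.
Equation of motion (constant flow): PIP = Vt/C + R·V̇ + PEEP.
Vt/C = PIP − R·V̇ − PEEP = 26.0 − 26.0×0.5 − 3 = 26.0 − 13.0 − 3 = 10.0 cmH2O.
C = Vt / 10.0 = 515 / 10.0 = 51.5 mL/cmH2O.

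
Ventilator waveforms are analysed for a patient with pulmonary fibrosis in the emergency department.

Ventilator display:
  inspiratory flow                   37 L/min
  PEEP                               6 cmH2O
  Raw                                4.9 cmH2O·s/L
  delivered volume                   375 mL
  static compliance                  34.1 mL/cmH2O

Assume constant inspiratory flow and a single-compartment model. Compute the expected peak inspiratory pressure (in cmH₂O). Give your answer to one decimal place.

20.0

Flow: 37 L/min ÷ 60 = 0.6167 L/s.
Equation of motion (constant flow): PIP = Vt/C + R·V̇ + PEEP.
PIP = 375/34.1 + 4.9×0.6167 + 6 = 10.997 + 3.022 + 6 = 20.019 cmH2O.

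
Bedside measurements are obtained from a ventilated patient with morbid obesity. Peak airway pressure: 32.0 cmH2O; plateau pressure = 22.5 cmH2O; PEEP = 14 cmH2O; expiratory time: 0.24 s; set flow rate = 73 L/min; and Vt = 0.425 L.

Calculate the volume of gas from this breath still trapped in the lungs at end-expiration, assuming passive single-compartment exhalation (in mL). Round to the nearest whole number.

230

Flow: 73 L/min ÷ 60 = 1.2167 L/s.
R = (PIP − Pplat)/V̇ = (32.0 − 22.5) / 1.2167 = 9.5/1.2167 = 7.808 cmH2O·s/L.
C = Vt/(Pplat − PEEP) = 425.0 / (22.5 − 14) = 425.0/8.5 = 50.0 mL/cmH2O.
τ = R × C = 7.808 × 0.05 L/cmH2O = 0.3904 s.
Fraction remaining = e^(−Te/τ) = e^(−0.24/0.3904) = 0.5408.
Trapped volume = 425.0 × 0.5408 = 229.84 mL.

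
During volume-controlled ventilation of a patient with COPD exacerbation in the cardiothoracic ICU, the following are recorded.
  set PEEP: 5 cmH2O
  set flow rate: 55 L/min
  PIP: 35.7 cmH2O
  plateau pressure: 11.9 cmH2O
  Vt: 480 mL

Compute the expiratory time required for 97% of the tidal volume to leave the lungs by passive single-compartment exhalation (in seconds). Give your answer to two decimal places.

Flow: 55 L/min ÷ 60 = 0.9167 L/s.
R = (PIP − Pplat)/V̇ = (35.7 − 11.9) / 0.9167 = 23.8/0.9167 = 25.963 cmH2O·s/L.
C = Vt/(Pplat − PEEP) = 480.0 / (11.9 − 5) = 480.0/6.9 = 69.565 mL/cmH2O.
τ = R × C = 25.963 × 0.06957 L/cmH2O = 1.806 s.
t = −τ·ln(1 − 0.97) = −1.806·ln(0.03) = 6.333 s.

6.33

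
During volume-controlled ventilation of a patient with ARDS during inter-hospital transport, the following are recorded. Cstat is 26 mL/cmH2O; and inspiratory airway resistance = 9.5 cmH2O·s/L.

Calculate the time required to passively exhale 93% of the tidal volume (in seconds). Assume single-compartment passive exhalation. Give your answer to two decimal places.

τ = R × C = 9.5 × 26 mL/cmH2O = 9.5 × 0.026 L/cmH2O = 0.247 s.
Exhaled fraction f = 1 − e^(−t/τ) → t = −τ·ln(1 − f) = −0.247·ln(0.07) = 0.6568 s.

0.66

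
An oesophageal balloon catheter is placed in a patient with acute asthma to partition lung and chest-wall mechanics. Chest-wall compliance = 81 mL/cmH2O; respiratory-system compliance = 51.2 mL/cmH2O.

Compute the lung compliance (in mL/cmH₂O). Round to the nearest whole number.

139

1/CL = 1/Crs − 1/Ccw.
1/CL = 1/51.2 − 1/81 = 0.007186.
CL = 139.16 mL/cmH2O.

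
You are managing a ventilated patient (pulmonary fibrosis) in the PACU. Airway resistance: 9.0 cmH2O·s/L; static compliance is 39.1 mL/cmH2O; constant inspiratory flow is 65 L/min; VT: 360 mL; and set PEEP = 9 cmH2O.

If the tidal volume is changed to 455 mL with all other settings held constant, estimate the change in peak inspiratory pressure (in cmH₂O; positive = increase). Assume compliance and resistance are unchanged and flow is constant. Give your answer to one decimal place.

PIP = Vt/C + R·V̇ + PEEP (constant-flow equation of motion).
Only the elastic term changes: ΔPIP = ΔVt / C = (455 − 360) / 39.1 = 2.43 cmH2O.

2.4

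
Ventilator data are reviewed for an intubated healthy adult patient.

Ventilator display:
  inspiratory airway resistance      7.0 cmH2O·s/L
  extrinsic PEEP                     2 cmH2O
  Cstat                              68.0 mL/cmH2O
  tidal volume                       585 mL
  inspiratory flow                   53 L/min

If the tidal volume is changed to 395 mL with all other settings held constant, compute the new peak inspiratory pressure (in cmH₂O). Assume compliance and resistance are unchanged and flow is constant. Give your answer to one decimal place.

Flow: 53 L/min ÷ 60 = 0.8833 L/s.
PIP = Vt/C + R·V̇ + PEEP (constant-flow equation of motion).
Only the elastic term changes: ΔPIP = ΔVt / C = (395 − 585) / 68.0 = -2.794 cmH2O.
Original PIP = 585/68.0 + 7.0×0.8833 + 2 = 16.786 cmH2O; new PIP = 16.786 + (-2.794) = 13.992 cmH2O.

14.0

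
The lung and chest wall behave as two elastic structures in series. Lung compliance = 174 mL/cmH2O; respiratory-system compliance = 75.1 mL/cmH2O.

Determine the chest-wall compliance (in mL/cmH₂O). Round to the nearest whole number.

1/Ccw = 1/Crs − 1/CL.
1/Ccw = 1/75.1 − 1/174 = 0.007568.
Ccw = 132.14 mL/cmH2O.

132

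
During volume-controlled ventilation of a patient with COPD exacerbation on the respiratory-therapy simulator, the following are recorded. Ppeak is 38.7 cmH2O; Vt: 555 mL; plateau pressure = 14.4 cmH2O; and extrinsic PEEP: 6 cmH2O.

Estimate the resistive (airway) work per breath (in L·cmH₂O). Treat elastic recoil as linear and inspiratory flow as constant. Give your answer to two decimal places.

With constant inspiratory flow the resistive pressure is constant at PIP − Pplat = 38.7 − 14.4 = 24.3 cmH2O, so resistive work = 24.3 × 0.555 = 13.487 L·cmH2O.

13.49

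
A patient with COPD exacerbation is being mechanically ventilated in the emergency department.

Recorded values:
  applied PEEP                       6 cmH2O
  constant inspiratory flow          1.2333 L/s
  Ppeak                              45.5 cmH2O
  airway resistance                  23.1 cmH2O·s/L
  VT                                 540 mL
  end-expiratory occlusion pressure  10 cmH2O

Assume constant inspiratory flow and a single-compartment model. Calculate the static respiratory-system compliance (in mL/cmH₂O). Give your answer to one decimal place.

Total PEEP = 10 cmH2O (set 6 + intrinsic 4); this is the baseline alveolar pressure.
Equation of motion (constant flow): PIP = Vt/C + R·V̇ + PEEP.
Vt/C = PIP − R·V̇ − PEEP = 45.5 − 23.1×1.2333 − 10 = 45.5 − 28.489 − 10 = 7.011 cmH2O.
C = Vt / 7.011 = 540 / 7.011 = 77.022 mL/cmH2O.

77.0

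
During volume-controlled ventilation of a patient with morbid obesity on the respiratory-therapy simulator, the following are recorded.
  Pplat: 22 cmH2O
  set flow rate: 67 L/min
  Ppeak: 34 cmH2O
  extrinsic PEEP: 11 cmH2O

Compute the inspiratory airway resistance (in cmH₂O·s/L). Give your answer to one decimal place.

Flow: 67 L/min ÷ 60 = 1.1167 L/s.
Raw = (PIP − Pplat) / flow = (34 − 22) / 1.1167 = 12.0 / 1.1167 = 10.746 cmH2O·s/L.

10.7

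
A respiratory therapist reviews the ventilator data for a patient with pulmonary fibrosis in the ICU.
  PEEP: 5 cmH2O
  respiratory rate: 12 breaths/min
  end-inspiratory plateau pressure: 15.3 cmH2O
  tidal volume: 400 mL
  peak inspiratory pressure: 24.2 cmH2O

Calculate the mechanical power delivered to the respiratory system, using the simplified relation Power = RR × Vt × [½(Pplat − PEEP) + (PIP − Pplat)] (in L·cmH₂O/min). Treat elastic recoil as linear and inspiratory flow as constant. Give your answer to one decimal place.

Per-breath work = Vt × [½(Pplat−PEEP) + (PIP−Pplat)] = 0.400 × [0.5×10.3 + 8.9] = 0.400 × 14.05 = 5.62 L·cmH2O.
Power = 12 × 5.62 = 67.44 L·cmH2O/min.

67.4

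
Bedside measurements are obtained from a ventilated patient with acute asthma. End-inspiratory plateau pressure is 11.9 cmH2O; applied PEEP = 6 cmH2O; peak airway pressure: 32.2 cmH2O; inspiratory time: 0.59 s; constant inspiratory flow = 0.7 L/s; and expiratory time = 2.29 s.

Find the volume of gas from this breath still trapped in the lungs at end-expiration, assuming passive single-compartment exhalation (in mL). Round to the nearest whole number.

Vt = flow × Ti = 0.7 L/s × 0.59 s × 1000 mL/L = 413.0 mL.
R = (PIP − Pplat)/V̇ = (32.2 − 11.9) / 0.7 = 20.3/0.7 = 29.0 cmH2O·s/L.
C = Vt/(Pplat − PEEP) = 413.0 / (11.9 − 6) = 413.0/5.9 = 70.0 mL/cmH2O.
τ = R × C = 29.0 × 0.07 L/cmH2O = 2.03 s.
Fraction remaining = e^(−Te/τ) = e^(−2.29/2.03) = 0.3237.
Trapped volume = 413.0 × 0.3237 = 133.69 mL.

134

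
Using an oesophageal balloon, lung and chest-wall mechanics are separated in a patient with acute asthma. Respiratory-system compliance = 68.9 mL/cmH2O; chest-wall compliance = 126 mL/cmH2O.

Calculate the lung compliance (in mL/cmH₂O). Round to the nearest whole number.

1/CL = 1/Crs − 1/Ccw.
1/CL = 1/68.9 − 1/126 = 0.006577.
CL = 152.05 mL/cmH2O.

152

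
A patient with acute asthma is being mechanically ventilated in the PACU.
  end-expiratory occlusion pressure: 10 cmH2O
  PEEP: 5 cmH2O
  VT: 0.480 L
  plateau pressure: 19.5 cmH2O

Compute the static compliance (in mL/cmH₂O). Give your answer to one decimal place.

End-expiratory occlusion gives total PEEP = 10 cmH2O (intrinsic PEEP = 10 − 5 = 5). Use total PEEP for the elastic gradient.
Cstat = Vt / (Pplat − PEEPtotal) = 480 / (19.5 − 10) = 480 / 9.5 = 50.526 mL/cmH2O.

50.5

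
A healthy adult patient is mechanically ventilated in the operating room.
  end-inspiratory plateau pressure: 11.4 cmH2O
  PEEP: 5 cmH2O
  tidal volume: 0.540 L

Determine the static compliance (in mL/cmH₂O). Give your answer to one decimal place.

84.4

Cstat = Vt / (Pplat − PEEP) = 540 / (11.4 − 5) = 540 / 6.4 = 84.375 mL/cmH2O.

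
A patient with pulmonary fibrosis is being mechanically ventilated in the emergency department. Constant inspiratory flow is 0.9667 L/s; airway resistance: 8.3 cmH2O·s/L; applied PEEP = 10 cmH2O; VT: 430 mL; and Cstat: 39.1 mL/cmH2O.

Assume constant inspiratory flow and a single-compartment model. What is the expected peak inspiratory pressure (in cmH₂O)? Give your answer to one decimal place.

Equation of motion (constant flow): PIP = Vt/C + R·V̇ + PEEP.
PIP = 430/39.1 + 8.3×0.9667 + 10 = 10.997 + 8.024 + 10 = 29.021 cmH2O.

29.0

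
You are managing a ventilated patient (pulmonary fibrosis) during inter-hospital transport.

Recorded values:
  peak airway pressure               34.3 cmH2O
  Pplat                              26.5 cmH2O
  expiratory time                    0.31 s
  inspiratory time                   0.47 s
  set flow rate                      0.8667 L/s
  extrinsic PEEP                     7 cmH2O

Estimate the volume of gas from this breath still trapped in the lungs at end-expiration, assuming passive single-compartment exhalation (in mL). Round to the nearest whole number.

Vt = flow × Ti = 0.8667 L/s × 0.47 s × 1000 mL/L = 407.35 mL.
R = (PIP − Pplat)/V̇ = (34.3 − 26.5) / 0.8667 = 7.8/0.8667 = 9.0 cmH2O·s/L.
C = Vt/(Pplat − PEEP) = 407.35 / (26.5 − 7) = 407.35/19.5 = 20.89 mL/cmH2O.
τ = R × C = 9.0 × 0.02089 L/cmH2O = 0.188 s.
Fraction remaining = e^(−Te/τ) = e^(−0.31/0.188) = 0.1923.
Trapped volume = 407.35 × 0.1923 = 78.333 mL.

78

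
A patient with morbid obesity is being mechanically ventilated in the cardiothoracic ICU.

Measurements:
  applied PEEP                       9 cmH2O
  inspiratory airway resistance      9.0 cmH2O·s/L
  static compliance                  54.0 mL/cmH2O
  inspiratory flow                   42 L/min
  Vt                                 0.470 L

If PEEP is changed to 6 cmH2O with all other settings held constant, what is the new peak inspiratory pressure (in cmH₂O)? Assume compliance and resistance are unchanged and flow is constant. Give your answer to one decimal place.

Flow: 42 L/min ÷ 60 = 0.7 L/s.
PIP = Vt/C + R·V̇ + PEEP (constant-flow equation of motion).
Only the baseline term changes: ΔPIP = ΔPEEP = 6 − 9 = -3.0 cmH2O.
Original PIP = 470/54.0 + 9.0×0.7 + 9 = 24.004 cmH2O; new PIP = 24.004 + (-3.0) = 21.004 cmH2O.

21.0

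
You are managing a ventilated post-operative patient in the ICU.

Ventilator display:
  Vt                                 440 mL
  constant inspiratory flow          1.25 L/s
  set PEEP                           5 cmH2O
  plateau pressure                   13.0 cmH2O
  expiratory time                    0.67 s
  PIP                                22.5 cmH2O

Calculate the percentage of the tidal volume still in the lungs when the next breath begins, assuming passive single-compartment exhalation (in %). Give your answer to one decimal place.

20.1

R = (PIP − Pplat)/V̇ = (22.5 − 13.0) / 1.25 = 9.5/1.25 = 7.6 cmH2O·s/L.
C = Vt/(Pplat − PEEP) = 440.0 / (13.0 − 5) = 440.0/8.0 = 55.0 mL/cmH2O.
τ = R × C = 7.6 × 0.055 L/cmH2O = 0.418 s.
Fraction remaining at end-expiration = e^(−Te/τ) = e^(−0.67/0.418) = 0.2013 → 20.13%.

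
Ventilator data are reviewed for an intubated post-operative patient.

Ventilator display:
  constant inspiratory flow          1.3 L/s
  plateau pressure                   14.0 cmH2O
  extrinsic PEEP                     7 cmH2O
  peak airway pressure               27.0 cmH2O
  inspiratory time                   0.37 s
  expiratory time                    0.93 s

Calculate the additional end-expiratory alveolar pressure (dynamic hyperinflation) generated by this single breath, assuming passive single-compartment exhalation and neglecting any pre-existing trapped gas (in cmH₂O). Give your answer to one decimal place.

Vt = flow × Ti = 1.3 L/s × 0.37 s × 1000 mL/L = 481.0 mL.
R = (PIP − Pplat)/V̇ = (27.0 − 14.0) / 1.3 = 13.0/1.3 = 10.0 cmH2O·s/L.
C = Vt/(Pplat − PEEP) = 481.0 / (14.0 − 7) = 481.0/7.0 = 68.714 mL/cmH2O.
τ = R × C = 10.0 × 0.06871 L/cmH2O = 0.6871 s.
Fraction remaining = e^(−Te/τ) = e^(−0.93/0.6871) = 0.2583; trapped volume = 481.0 × 0.2583 = 124.24 mL.
Additional alveolar pressure from trapping ≈ V_trapped / C = 124.24 / 68.714 = 1.808 cmH2O.

1.8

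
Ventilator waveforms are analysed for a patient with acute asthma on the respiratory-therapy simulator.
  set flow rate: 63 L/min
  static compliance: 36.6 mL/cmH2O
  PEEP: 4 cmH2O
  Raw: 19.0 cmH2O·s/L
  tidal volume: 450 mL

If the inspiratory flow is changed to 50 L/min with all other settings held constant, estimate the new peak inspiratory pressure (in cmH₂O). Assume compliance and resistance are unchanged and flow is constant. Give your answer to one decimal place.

Flow: 63 L/min ÷ 60 = 1.05 L/s.
New flow: 50 L/min ÷ 60 = 0.8333 L/s.
PIP = Vt/C + R·V̇ + PEEP (constant-flow equation of motion).
Only the resistive term changes: ΔPIP = R × ΔV̇ = 19.0 × (0.8333 − 1.05) = 19.0 × -0.2167 = -4.117 cmH2O.
Original PIP = 450/36.6 + 19.0×1.05 + 4 = 36.245 cmH2O; new PIP = 36.245 + (-4.117) = 32.128 cmH2O.

32.1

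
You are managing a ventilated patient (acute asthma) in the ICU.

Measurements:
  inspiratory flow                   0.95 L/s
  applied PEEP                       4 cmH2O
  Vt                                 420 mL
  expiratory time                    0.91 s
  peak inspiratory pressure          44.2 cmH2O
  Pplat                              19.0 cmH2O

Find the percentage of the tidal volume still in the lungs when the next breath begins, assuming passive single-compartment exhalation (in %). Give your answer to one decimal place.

29.4

R = (PIP − Pplat)/V̇ = (44.2 − 19.0) / 0.95 = 25.2/0.95 = 26.526 cmH2O·s/L.
C = Vt/(Pplat − PEEP) = 420.0 / (19.0 − 4) = 420.0/15.0 = 28.0 mL/cmH2O.
τ = R × C = 26.526 × 0.028 L/cmH2O = 0.7427 s.
Fraction remaining at end-expiration = e^(−Te/τ) = e^(−0.91/0.7427) = 0.2937 → 29.37%.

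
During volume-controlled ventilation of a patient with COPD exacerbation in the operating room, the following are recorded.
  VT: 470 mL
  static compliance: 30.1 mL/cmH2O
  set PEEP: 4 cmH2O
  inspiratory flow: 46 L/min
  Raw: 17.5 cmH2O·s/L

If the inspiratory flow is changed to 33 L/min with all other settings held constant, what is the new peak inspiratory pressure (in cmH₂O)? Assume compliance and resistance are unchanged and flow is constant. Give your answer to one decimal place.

Flow: 46 L/min ÷ 60 = 0.7667 L/s.
New flow: 33 L/min ÷ 60 = 0.55 L/s.
PIP = Vt/C + R·V̇ + PEEP (constant-flow equation of motion).
Only the resistive term changes: ΔPIP = R × ΔV̇ = 17.5 × (0.55 − 0.7667) = 17.5 × -0.2167 = -3.792 cmH2O.
Original PIP = 470/30.1 + 17.5×0.7667 + 4 = 33.032 cmH2O; new PIP = 33.032 + (-3.792) = 29.24 cmH2O.

29.2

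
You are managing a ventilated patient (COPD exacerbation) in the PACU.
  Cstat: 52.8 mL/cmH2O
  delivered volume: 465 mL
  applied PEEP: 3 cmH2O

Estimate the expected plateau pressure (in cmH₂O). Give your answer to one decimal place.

11.8

Pplat = PEEP + Vt / Cstat = 3 + 465 / 52.8 = 3 + 8.807 = 11.807 cmH2O.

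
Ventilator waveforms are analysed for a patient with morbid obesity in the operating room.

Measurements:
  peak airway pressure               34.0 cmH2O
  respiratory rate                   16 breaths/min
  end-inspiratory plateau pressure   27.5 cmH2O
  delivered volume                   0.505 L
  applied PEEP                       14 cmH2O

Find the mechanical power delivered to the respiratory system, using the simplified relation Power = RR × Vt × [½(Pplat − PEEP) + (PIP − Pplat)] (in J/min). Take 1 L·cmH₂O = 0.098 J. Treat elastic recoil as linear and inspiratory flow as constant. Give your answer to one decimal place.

Per-breath work = Vt × [½(Pplat−PEEP) + (PIP−Pplat)] = 0.505 × [0.5×13.5 + 6.5] = 0.505 × 13.25 = 6.691 L·cmH2O.
Power = 16 × 6.691 = 107.06 L·cmH2O/min.
× 0.098 J/(L·cmH2O) → 10.492 J/min.

10.5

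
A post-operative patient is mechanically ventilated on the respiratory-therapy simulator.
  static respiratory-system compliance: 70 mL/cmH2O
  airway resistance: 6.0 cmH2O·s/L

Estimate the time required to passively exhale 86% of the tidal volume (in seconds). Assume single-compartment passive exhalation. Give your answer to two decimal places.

τ = R × C = 6.0 × 70 mL/cmH2O = 6.0 × 0.070 L/cmH2O = 0.42 s.
Exhaled fraction f = 1 − e^(−t/τ) → t = −τ·ln(1 − f) = −0.42·ln(0.14) = 0.8258 s.

0.83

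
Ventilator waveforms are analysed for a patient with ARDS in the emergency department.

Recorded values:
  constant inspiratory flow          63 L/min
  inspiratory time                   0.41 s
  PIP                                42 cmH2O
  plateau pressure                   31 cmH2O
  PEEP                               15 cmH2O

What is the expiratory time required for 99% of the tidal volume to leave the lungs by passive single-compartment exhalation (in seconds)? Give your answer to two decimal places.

Flow: 63 L/min ÷ 60 = 1.05 L/s.
Vt = flow × Ti = 1.05 L/s × 0.41 s × 1000 mL/L = 430.5 mL.
R = (PIP − Pplat)/V̇ = (42 − 31) / 1.05 = 11.0/1.05 = 10.476 cmH2O·s/L.
C = Vt/(Pplat − PEEP) = 430.5 / (31 − 15) = 430.5/16.0 = 26.906 mL/cmH2O.
τ = R × C = 10.476 × 0.02691 L/cmH2O = 0.2819 s.
t = −τ·ln(1 − 0.99) = −0.2819·ln(0.01) = 1.298 s.

1.30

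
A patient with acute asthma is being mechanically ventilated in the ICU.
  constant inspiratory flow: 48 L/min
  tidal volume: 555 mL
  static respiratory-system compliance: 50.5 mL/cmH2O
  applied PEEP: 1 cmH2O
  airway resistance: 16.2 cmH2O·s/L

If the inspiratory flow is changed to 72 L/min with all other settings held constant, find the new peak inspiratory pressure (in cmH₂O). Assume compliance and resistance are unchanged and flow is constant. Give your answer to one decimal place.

31.4

Flow: 48 L/min ÷ 60 = 0.8 L/s.
New flow: 72 L/min ÷ 60 = 1.2 L/s.
PIP = Vt/C + R·V̇ + PEEP (constant-flow equation of motion).
Only the resistive term changes: ΔPIP = R × ΔV̇ = 16.2 × (1.2 − 0.8) = 16.2 × 0.4 = 6.48 cmH2O.
Original PIP = 555/50.5 + 16.2×0.8 + 1 = 24.95 cmH2O; new PIP = 24.95 + (6.48) = 31.43 cmH2O.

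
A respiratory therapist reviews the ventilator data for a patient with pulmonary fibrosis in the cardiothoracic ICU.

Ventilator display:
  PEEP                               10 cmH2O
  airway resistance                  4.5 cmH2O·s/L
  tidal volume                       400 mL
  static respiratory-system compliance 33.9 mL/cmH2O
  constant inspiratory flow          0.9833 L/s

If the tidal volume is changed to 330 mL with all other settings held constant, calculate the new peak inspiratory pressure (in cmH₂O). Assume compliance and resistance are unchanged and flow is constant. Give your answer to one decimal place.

PIP = Vt/C + R·V̇ + PEEP (constant-flow equation of motion).
Only the elastic term changes: ΔPIP = ΔVt / C = (330 − 400) / 33.9 = -2.065 cmH2O.
Original PIP = 400/33.9 + 4.5×0.9833 + 10 = 26.224 cmH2O; new PIP = 26.224 + (-2.065) = 24.159 cmH2O.

24.2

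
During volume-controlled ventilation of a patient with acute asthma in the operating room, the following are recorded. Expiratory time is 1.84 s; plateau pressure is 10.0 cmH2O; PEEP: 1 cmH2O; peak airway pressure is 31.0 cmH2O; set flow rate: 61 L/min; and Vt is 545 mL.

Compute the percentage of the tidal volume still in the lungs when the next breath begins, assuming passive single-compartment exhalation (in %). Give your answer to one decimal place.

Flow: 61 L/min ÷ 60 = 1.0167 L/s.
R = (PIP − Pplat)/V̇ = (31.0 − 10.0) / 1.0167 = 21.0/1.0167 = 20.655 cmH2O·s/L.
C = Vt/(Pplat − PEEP) = 545.0 / (10.0 − 1) = 545.0/9.0 = 60.556 mL/cmH2O.
τ = R × C = 20.655 × 0.06056 L/cmH2O = 1.251 s.
Fraction remaining at end-expiration = e^(−Te/τ) = e^(−1.84/1.251) = 0.2297 → 22.97%.

23.0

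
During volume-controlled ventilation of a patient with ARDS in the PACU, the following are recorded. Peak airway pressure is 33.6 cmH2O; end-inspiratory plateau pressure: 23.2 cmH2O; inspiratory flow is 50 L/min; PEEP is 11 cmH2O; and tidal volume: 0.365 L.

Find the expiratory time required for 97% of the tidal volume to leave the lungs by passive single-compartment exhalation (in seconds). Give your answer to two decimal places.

Flow: 50 L/min ÷ 60 = 0.8333 L/s.
R = (PIP − Pplat)/V̇ = (33.6 − 23.2) / 0.8333 = 10.4/0.8333 = 12.48 cmH2O·s/L.
C = Vt/(Pplat − PEEP) = 365.0 / (23.2 − 11) = 365.0/12.2 = 29.918 mL/cmH2O.
τ = R × C = 12.48 × 0.02992 L/cmH2O = 0.3734 s.
t = −τ·ln(1 − 0.97) = −0.3734·ln(0.03) = 1.309 s.

1.31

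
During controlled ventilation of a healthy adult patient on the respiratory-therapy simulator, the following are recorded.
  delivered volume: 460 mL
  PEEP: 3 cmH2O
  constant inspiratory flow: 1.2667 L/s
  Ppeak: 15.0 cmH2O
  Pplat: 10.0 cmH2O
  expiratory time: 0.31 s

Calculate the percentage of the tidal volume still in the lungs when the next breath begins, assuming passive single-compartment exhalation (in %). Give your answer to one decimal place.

30.3

R = (PIP − Pplat)/V̇ = (15.0 − 10.0) / 1.2667 = 5.0/1.2667 = 3.947 cmH2O·s/L.
C = Vt/(Pplat − PEEP) = 460.0 / (10.0 − 3) = 460.0/7.0 = 65.714 mL/cmH2O.
τ = R × C = 3.947 × 0.06571 L/cmH2O = 0.2594 s.
Fraction remaining at end-expiration = e^(−Te/τ) = e^(−0.31/0.2594) = 0.3027 → 30.27%.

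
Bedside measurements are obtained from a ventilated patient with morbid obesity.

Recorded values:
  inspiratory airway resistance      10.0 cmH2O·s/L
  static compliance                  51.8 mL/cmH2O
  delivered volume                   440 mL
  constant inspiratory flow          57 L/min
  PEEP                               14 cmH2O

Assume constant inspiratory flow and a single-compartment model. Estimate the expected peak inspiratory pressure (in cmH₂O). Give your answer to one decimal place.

32.0

Flow: 57 L/min ÷ 60 = 0.95 L/s.
Equation of motion (constant flow): PIP = Vt/C + R·V̇ + PEEP.
PIP = 440/51.8 + 10.0×0.95 + 14 = 8.494 + 9.5 + 14 = 31.994 cmH2O.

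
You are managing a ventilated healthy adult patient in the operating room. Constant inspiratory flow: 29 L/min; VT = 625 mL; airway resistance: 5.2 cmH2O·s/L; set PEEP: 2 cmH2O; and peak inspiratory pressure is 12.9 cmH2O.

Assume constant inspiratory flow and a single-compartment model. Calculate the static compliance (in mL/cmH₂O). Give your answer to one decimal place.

Flow: 29 L/min ÷ 60 = 0.4833 L/s.
Equation of motion (constant flow): PIP = Vt/C + R·V̇ + PEEP.
Vt/C = PIP − R·V̇ − PEEP = 12.9 − 5.2×0.4833 − 2 = 12.9 − 2.513 − 2 = 8.387 cmH2O.
C = Vt / 8.387 = 625 / 8.387 = 74.52 mL/cmH2O.

74.5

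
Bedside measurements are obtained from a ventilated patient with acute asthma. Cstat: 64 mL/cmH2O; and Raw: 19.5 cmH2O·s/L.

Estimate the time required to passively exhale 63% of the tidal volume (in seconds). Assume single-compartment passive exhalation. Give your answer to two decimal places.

τ = R × C = 19.5 × 64 mL/cmH2O = 19.5 × 0.064 L/cmH2O = 1.248 s.
Exhaled fraction f = 1 − e^(−t/τ) → t = −τ·ln(1 − f) = −1.248·ln(0.37) = 1.241 s.

1.24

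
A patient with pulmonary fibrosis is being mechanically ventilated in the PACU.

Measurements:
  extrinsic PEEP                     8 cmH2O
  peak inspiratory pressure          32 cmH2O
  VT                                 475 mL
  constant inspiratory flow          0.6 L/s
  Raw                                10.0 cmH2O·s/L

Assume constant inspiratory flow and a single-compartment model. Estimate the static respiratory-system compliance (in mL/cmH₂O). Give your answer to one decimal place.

Equation of motion (constant flow): PIP = Vt/C + R·V̇ + PEEP.
Vt/C = PIP − R·V̇ − PEEP = 32 − 10.0×0.6 − 8 = 32 − 6.0 − 8 = 18.0 cmH2O.
C = Vt / 18.0 = 475 / 18.0 = 26.389 mL/cmH2O.

26.4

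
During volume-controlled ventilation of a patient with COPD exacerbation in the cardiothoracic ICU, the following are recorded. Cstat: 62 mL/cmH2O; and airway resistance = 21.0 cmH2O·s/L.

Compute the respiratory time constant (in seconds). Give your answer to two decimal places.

τ = R × C = 21.0 × 62 mL/cmH2O = 21.0 × 0.062 L/cmH2O = 1.302 s.

1.30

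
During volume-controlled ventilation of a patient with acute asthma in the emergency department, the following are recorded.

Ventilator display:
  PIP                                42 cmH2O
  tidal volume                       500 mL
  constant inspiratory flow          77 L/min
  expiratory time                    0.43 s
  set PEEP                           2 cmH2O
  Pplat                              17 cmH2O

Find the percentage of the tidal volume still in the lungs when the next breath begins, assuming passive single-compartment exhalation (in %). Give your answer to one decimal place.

Flow: 77 L/min ÷ 60 = 1.2833 L/s.
R = (PIP − Pplat)/V̇ = (42 − 17) / 1.2833 = 25.0/1.2833 = 19.481 cmH2O·s/L.
C = Vt/(Pplat − PEEP) = 500.0 / (17 − 2) = 500.0/15.0 = 33.333 mL/cmH2O.
τ = R × C = 19.481 × 0.03333 L/cmH2O = 0.6493 s.
Fraction remaining at end-expiration = e^(−Te/τ) = e^(−0.43/0.6493) = 0.5157 → 51.57%.

51.6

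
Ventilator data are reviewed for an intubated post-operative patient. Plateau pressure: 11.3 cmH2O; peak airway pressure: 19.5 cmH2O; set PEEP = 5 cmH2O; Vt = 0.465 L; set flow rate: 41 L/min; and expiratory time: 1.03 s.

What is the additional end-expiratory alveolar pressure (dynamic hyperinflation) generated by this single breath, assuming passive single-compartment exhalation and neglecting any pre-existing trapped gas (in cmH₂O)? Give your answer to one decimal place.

Flow: 41 L/min ÷ 60 = 0.6833 L/s.
R = (PIP − Pplat)/V̇ = (19.5 − 11.3) / 0.6833 = 8.2/0.6833 = 12.001 cmH2O·s/L.
C = Vt/(Pplat − PEEP) = 465.0 / (11.3 − 5) = 465.0/6.3 = 73.81 mL/cmH2O.
τ = R × C = 12.001 × 0.07381 L/cmH2O = 0.8858 s.
Fraction remaining = e^(−Te/τ) = e^(−1.03/0.8858) = 0.3126; trapped volume = 465.0 × 0.3126 = 145.36 mL.
Additional alveolar pressure from trapping ≈ V_trapped / C = 145.36 / 73.81 = 1.969 cmH2O.

2.0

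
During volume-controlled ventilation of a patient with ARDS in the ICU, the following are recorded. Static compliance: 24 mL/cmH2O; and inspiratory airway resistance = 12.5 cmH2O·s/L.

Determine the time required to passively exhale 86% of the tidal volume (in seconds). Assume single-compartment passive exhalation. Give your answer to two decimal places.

τ = R × C = 12.5 × 24 mL/cmH2O = 12.5 × 0.024 L/cmH2O = 0.3 s.
Exhaled fraction f = 1 − e^(−t/τ) → t = −τ·ln(1 − f) = −0.3·ln(0.14) = 0.5898 s.

0.59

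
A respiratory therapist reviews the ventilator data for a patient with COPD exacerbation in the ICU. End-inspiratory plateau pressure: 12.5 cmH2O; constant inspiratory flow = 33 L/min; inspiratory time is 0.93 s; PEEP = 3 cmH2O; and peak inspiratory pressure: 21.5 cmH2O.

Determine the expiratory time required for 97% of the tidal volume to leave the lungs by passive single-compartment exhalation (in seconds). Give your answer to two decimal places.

3.09

Flow: 33 L/min ÷ 60 = 0.55 L/s.
Vt = flow × Ti = 0.55 L/s × 0.93 s × 1000 mL/L = 511.5 mL.
R = (PIP − Pplat)/V̇ = (21.5 − 12.5) / 0.55 = 9.0/0.55 = 16.364 cmH2O·s/L.
C = Vt/(Pplat − PEEP) = 511.5 / (12.5 − 3) = 511.5/9.5 = 53.842 mL/cmH2O.
τ = R × C = 16.364 × 0.05384 L/cmH2O = 0.881 s.
t = −τ·ln(1 − 0.97) = −0.881·ln(0.03) = 3.089 s.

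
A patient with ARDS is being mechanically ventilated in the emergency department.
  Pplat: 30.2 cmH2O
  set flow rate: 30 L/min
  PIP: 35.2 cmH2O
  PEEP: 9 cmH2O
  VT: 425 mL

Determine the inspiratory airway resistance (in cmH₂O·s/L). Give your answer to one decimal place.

10.0

Flow: 30 L/min ÷ 60 = 0.5 L/s.
Raw = (PIP − Pplat) / flow = (35.2 − 30.2) / 0.5 = 5.0 / 0.5 = 10.0 cmH2O·s/L.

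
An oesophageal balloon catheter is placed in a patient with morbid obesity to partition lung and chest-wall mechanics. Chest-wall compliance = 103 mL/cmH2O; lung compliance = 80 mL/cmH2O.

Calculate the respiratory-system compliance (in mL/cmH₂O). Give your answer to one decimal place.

45.0

Lung and chest wall are elastances in series: 1/Crs = 1/CL + 1/Ccw.
1/Crs = 1/80 + 1/103 = 0.02221.
Crs = 45.025 mL/cmH2O.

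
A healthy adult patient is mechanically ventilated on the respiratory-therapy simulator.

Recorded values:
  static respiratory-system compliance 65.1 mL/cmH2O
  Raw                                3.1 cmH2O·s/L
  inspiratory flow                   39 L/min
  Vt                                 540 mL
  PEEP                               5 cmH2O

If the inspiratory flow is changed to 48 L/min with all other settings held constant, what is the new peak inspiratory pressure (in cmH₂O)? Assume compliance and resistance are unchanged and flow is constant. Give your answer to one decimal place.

15.8

Flow: 39 L/min ÷ 60 = 0.65 L/s.
New flow: 48 L/min ÷ 60 = 0.8 L/s.
PIP = Vt/C + R·V̇ + PEEP (constant-flow equation of motion).
Only the resistive term changes: ΔPIP = R × ΔV̇ = 3.1 × (0.8 − 0.65) = 3.1 × 0.15 = 0.465 cmH2O.
Original PIP = 540/65.1 + 3.1×0.65 + 5 = 15.31 cmH2O; new PIP = 15.31 + (0.465) = 15.775 cmH2O.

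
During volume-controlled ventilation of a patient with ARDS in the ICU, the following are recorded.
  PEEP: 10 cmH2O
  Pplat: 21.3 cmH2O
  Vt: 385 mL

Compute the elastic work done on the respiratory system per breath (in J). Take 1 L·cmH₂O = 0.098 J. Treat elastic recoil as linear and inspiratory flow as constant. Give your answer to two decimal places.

Elastic work ≈ ½ × (Pplat − PEEP) × Vt = 0.5 × (21.3 − 10) × 0.385 L = 0.5 × 11.3 × 0.385 = 2.175 L·cmH2O.
× 0.098 J/(L·cmH2O) → 0.2132 J.

0.21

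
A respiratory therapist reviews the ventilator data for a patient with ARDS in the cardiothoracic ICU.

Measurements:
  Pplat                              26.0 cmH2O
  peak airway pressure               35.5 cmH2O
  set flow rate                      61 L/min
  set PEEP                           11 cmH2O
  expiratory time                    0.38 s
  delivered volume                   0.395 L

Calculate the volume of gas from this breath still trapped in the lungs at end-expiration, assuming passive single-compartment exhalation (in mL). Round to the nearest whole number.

Flow: 61 L/min ÷ 60 = 1.0167 L/s.
R = (PIP − Pplat)/V̇ = (35.5 − 26.0) / 1.0167 = 9.5/1.0167 = 9.344 cmH2O·s/L.
C = Vt/(Pplat − PEEP) = 395.0 / (26.0 − 11) = 395.0/15.0 = 26.333 mL/cmH2O.
τ = R × C = 9.344 × 0.02633 L/cmH2O = 0.246 s.
Fraction remaining = e^(−Te/τ) = e^(−0.38/0.246) = 0.2134.
Trapped volume = 395.0 × 0.2134 = 84.293 mL.

84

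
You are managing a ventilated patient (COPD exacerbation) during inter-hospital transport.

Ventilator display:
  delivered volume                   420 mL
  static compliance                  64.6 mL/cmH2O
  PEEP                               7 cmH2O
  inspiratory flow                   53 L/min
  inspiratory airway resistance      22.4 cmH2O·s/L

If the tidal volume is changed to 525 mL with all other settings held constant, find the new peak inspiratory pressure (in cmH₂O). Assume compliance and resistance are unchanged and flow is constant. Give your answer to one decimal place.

Flow: 53 L/min ÷ 60 = 0.8833 L/s.
PIP = Vt/C + R·V̇ + PEEP (constant-flow equation of motion).
Only the elastic term changes: ΔPIP = ΔVt / C = (525 − 420) / 64.6 = 1.625 cmH2O.
Original PIP = 420/64.6 + 22.4×0.8833 + 7 = 33.287 cmH2O; new PIP = 33.287 + (1.625) = 34.912 cmH2O.

34.9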